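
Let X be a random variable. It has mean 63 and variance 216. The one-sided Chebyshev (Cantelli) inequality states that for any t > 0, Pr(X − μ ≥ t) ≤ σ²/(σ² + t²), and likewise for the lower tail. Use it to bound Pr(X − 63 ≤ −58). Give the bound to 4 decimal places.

Here σ² = 216 and t = 58, so σ² + t² = 3580.
Cantelli's bound: 216/3580 = 0.0603.

0.0603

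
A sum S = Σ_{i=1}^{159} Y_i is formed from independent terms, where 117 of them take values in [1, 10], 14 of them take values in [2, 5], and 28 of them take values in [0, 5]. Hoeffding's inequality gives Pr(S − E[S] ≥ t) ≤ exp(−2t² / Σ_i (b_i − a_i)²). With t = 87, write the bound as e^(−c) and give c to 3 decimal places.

Σ(b_i − a_i)² = 117·9² + 14·3² + 28·5² = 10303.
c = 2t² / 10303 = 2·87² / 10303 = 1.4693.

1.469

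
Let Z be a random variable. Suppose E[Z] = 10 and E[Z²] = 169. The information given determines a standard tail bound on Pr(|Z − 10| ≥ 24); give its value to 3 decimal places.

0.120

The first two moments determine the variance, so Chebyshev's inequality is the sharpest standard bound available.
Var(Z) = E[Z²] − (E[Z])² = 169 − 100 = 69.
Chebyshev's inequality: Pr(|Z − μ| ≥ t) ≤ Var(Z)/t² = 69/576 = 0.1198.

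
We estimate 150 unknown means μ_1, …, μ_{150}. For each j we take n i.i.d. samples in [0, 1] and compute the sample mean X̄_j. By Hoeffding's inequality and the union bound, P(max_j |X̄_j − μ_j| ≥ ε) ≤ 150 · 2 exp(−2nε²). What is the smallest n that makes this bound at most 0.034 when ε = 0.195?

Need 2·150·exp(−2nε²) ≤ 0.034, i.e. exp(−2nε²) ≤ 0.034/300.
So 2nε² ≥ ln(300/0.034) = 9.085177.
Hence n ≥ 9.085177/(2·0.195²) = 119.463.
The smallest integer n is 120.

120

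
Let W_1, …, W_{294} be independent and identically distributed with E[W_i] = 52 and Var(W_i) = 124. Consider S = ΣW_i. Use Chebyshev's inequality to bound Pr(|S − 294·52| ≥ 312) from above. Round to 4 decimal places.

0.3745

Var(S) = n·Var(W_i) = 294·124 = 36456.
Chebyshev: Pr(|S − 294·52| ≥ 312) ≤ Var(S)/312² = 36456/97344 = 0.3745.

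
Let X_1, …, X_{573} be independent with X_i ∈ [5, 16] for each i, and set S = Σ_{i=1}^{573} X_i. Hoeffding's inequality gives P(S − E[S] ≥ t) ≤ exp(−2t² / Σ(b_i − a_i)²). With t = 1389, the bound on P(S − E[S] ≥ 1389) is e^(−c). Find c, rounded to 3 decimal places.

Σ(b_i − a_i)² = 573·(11)² = 69333.
c = 2t²/69333 = 2·1389²/69333 = 55.6538.

55.654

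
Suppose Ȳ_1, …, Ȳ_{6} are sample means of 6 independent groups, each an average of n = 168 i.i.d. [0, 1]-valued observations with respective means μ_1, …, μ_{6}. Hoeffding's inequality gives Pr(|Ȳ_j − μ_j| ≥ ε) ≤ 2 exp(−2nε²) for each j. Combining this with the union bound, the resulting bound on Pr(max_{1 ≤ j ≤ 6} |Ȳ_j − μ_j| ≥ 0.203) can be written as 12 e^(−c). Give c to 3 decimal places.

13.846

Union bound over the 6 events: Pr(max_{1 ≤ j ≤ 6} |Ȳ_j − μ_j| ≥ 0.203) ≤ 6·2·exp(−2nε²) = 12 exp(−2·168·0.203²).
So c = 2·168·0.203² = 13.8462.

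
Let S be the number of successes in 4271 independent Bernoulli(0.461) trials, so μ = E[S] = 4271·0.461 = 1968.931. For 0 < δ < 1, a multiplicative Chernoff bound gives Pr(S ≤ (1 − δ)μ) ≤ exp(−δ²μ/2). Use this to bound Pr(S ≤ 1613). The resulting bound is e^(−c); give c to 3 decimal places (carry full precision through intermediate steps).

32.171

Write 1613 = (1 − δ)μ, so δ = 1 − 1613/1968.931 = 0.1807737…
Then the exponent is δ²μ/2 = (μ − 1613)²/(2μ) = 32.171487.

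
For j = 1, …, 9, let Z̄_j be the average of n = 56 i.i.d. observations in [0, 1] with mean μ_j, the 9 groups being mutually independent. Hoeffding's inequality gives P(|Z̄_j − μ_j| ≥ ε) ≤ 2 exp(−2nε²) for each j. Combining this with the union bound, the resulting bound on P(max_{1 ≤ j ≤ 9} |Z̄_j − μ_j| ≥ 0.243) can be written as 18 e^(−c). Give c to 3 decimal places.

Union bound over the 9 events: P(max_{1 ≤ j ≤ 9} |Z̄_j − μ_j| ≥ 0.243) ≤ 9·2·exp(−2nε²) = 18 exp(−2·56·0.243²).
So c = 2·56·0.243² = 6.6135.

6.613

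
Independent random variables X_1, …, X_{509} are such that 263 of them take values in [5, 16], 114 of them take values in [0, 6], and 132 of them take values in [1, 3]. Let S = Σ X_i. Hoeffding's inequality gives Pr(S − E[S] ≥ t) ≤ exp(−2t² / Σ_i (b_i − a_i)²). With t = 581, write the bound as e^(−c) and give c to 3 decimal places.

Σ(b_i − a_i)² = 263·11² + 114·6² + 132·2² = 36455.
c = 2t² / 36455 = 2·581² / 36455 = 18.5193.

18.519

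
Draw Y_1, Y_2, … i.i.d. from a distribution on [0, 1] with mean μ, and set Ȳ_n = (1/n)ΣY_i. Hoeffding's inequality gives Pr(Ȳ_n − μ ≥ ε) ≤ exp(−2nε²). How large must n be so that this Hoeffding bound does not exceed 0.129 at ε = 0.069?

216

Require exp(−2nε²) ≤ 0.129, i.e. 2nε² ≥ ln(1/0.129) = 2.047943.
So n ≥ 2.047943 / (2·0.069²) = 215.075.
The smallest integer n is 216.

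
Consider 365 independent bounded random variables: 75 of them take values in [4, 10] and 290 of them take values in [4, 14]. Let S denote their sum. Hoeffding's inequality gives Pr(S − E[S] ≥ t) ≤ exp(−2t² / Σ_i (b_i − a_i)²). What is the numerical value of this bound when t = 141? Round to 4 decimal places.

Σ(b_i − a_i)² = 75·6² + 290·10² = 31700.
Exponent = 2·141² / 31700 = 1.25432.
Bound = exp(−1.25432) = 0.28527.

0.2853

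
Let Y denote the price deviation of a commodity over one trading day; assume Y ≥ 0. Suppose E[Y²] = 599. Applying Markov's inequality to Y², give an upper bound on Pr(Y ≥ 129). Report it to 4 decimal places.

0.0360

Since Y ≥ 0, the event {Y ≥ 129} is the same as {Y² ≥ 16641}.
Markov's inequality applied to Y² gives Pr(Y² ≥ 16641) ≤ E[Y²]/16641 = 599/16641 = 0.0360.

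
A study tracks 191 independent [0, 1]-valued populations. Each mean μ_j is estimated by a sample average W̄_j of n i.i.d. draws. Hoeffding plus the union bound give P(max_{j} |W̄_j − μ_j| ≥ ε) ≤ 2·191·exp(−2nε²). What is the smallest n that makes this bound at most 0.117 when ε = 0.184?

120

Need 2·191·exp(−2nε²) ≤ 0.117, i.e. exp(−2nε²) ≤ 0.117/382.
So 2nε² ≥ ln(382/0.117) = 8.091002.
Hence n ≥ 8.091002/(2·0.184²) = 119.491.
The smallest integer n is 120.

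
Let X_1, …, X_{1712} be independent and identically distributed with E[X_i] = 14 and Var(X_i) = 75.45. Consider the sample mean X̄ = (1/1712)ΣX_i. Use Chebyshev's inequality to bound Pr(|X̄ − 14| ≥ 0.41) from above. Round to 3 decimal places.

Var(X̄) = Var(X_i)/n = 75.45/1712 = 0.044071.
Chebyshev: Pr(|X̄ − 14| ≥ 0.41) ≤ Var(X̄)/(0.41)² = 75.45/(1712·0.41²) = 0.2622.

0.262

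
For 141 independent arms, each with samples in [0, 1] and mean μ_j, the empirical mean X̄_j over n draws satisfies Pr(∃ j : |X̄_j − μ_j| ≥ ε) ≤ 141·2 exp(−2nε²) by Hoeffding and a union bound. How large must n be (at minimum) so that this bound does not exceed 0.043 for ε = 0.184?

130

Need 2·141·exp(−2nε²) ≤ 0.043, i.e. exp(−2nε²) ≤ 0.043/282.
So 2nε² ≥ ln(282/0.043) = 8.788462.
Hence n ≥ 8.788462/(2·0.184²) = 129.792.
The smallest integer n is 130.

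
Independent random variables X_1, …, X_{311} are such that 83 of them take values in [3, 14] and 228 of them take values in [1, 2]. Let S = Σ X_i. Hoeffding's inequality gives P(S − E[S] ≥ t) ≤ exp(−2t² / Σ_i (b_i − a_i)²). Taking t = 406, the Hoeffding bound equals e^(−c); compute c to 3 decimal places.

32.097

Σ(b_i − a_i)² = 83·11² + 228·1² = 10271.
c = 2t² / 10271 = 2·406² / 10271 = 32.0974.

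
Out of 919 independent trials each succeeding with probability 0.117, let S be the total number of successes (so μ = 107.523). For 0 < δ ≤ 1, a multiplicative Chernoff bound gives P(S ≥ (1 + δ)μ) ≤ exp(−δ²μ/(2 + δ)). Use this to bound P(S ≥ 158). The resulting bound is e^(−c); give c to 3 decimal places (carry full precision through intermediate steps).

Write 158 = (1 + δ)μ, so δ = 158/107.523 − 1 = 0.469453…
Then the exponent is δ²μ/(2 + δ) = (158 − μ)² / (μ·(2 + δ)) = 9.595883.

9.596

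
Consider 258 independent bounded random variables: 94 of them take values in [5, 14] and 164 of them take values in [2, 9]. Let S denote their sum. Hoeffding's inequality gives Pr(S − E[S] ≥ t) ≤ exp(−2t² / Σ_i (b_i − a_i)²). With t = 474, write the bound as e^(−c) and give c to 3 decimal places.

28.713

Σ(b_i − a_i)² = 94·9² + 164·7² = 15650.
c = 2t² / 15650 = 2·474² / 15650 = 28.7126.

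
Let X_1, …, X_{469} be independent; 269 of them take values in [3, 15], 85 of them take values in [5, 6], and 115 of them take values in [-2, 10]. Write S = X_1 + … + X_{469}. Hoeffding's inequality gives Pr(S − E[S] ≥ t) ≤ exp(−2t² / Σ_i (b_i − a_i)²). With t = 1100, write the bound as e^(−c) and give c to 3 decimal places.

43.697

Σ(b_i − a_i)² = 269·12² + 85·1² + 115·12² = 55381.
c = 2t² / 55381 = 2·1100² / 55381 = 43.6973.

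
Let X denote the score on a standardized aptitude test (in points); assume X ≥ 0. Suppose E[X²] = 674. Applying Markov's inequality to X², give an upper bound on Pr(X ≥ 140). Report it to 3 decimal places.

Since X ≥ 0, the event {X ≥ 140} is the same as {X² ≥ 19600}.
Markov's inequality applied to X² gives Pr(X² ≥ 19600) ≤ E[X²]/19600 = 674/19600 = 0.0344.

0.034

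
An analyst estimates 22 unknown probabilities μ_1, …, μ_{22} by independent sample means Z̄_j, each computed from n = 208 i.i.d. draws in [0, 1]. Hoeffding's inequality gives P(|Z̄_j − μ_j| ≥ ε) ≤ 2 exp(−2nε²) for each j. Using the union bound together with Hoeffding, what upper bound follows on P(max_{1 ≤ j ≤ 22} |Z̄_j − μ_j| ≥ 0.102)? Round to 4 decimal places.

0.5805

Per-experiment Hoeffding bound: 2·exp(−2·208·0.102²) = 2·exp(−4.32806) = 0.026386.
Union bound over 22 events: 22·0.026386 = 0.58049.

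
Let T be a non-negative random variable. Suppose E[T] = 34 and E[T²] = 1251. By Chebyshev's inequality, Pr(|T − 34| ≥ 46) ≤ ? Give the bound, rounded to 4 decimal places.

Var(T) = E[T²] − (E[T])² = 1251 − 1156 = 95.
Chebyshev's inequality: Pr(|T − μ| ≥ t) ≤ Var(T)/t² = 95/2116 = 0.0449.

0.0449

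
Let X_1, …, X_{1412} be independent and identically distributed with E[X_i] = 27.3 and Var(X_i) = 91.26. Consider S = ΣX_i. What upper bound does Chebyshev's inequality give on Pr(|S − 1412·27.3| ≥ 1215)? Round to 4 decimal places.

Var(S) = n·Var(X_i) = 1412·91.26 = 128859.12.
Chebyshev: Pr(|S − 1412·27.3| ≥ 1215) ≤ Var(S)/1215² = 128859.12/1476225 = 0.0873.

0.0873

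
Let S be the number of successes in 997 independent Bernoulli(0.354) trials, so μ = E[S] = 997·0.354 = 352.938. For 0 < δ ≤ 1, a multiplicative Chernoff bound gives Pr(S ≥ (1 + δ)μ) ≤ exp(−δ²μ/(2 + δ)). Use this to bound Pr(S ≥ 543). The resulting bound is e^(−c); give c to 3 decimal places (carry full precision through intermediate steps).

40.319

Write 543 = (1 + δ)μ, so δ = 543/352.938 − 1 = 0.5385138…
Then the exponent is δ²μ/(2 + δ) = (543 − μ)² / (μ·(2 + δ)) = 40.319267.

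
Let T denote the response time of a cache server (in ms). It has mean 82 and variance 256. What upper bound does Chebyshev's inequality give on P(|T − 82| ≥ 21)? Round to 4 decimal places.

Chebyshev: P(|T − μ| ≥ t) ≤ Var(T)/t².
Bound = 256 / 441 = 0.5805.

0.5805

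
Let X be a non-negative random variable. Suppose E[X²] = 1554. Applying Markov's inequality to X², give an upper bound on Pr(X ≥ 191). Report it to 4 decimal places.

Since X ≥ 0, the event {X ≥ 191} is the same as {X² ≥ 36481}.
Markov's inequality applied to X² gives Pr(X² ≥ 36481) ≤ E[X²]/36481 = 1554/36481 = 0.0426.

0.0426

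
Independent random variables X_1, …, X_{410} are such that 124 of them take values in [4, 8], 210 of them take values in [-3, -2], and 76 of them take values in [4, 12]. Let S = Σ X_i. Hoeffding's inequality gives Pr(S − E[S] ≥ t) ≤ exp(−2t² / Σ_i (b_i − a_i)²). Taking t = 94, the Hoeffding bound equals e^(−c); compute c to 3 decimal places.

Σ(b_i − a_i)² = 124·4² + 210·1² + 76·8² = 7058.
c = 2t² / 7058 = 2·94² / 7058 = 2.5038.

2.504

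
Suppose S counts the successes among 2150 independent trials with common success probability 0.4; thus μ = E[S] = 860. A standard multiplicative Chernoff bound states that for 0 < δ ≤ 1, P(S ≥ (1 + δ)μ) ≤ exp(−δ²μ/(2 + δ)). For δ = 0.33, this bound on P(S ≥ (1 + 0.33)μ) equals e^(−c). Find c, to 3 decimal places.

c = δ²μ/(2 + δ) = 0.33²·860/(2 + 0.33) = 40.1948.

40.195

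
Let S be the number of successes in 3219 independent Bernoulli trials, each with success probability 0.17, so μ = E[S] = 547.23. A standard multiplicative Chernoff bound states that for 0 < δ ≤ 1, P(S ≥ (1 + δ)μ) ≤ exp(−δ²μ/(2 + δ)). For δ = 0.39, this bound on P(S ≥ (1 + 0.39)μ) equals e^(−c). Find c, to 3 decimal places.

34.826

c = δ²μ/(2 + δ) = 0.39²·547.23/(2 + 0.39) = 34.8258.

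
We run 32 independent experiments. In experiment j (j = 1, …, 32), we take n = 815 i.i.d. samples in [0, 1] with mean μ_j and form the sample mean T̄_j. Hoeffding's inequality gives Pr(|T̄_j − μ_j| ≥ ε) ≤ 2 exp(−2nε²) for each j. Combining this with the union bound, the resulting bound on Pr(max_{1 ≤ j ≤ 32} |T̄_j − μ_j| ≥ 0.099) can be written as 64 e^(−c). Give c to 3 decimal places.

Union bound over the 32 events: Pr(max_{1 ≤ j ≤ 32} |T̄_j − μ_j| ≥ 0.099) ≤ 32·2·exp(−2nε²) = 64 exp(−2·815·0.099²).
So c = 2·815·0.099² = 15.9756.

15.976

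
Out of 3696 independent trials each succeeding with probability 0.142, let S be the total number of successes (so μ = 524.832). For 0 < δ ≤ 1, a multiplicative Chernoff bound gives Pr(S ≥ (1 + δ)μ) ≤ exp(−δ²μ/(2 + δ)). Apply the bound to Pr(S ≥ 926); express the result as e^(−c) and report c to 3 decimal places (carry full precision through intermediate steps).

110.927

Write 926 = (1 + δ)μ, so δ = 926/524.832 − 1 = 0.7643741…
Then the exponent is δ²μ/(2 + δ) = (926 − μ)² / (μ·(2 + δ)) = 110.926533.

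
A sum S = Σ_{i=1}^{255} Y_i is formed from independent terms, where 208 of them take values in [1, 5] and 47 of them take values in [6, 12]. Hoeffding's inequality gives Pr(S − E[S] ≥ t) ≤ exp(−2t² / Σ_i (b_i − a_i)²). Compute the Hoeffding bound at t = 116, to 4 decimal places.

0.0047

Σ(b_i − a_i)² = 208·4² + 47·6² = 5020.
Exponent = 2·116² / 5020 = 5.36096.
Bound = exp(−5.36096) = 0.00470.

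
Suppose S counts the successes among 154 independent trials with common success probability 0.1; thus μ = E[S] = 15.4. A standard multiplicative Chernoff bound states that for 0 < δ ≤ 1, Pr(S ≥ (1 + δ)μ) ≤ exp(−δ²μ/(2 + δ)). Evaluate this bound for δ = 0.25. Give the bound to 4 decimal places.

Exponent = δ²μ/(2 + δ) = 0.25²·15.4/2.25 = 0.4278.
Bound = exp(−0.4278) = 0.65196.

0.6520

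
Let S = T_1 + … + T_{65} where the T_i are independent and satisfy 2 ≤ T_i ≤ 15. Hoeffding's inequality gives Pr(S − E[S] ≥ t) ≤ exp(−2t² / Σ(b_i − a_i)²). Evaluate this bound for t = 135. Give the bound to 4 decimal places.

0.0362

Σ(b_i − a_i)² = 65·(13)² = 10985.
Exponent = 2·135²/10985 = 3.3182.
Bound = exp(−3.3182) = 0.03622.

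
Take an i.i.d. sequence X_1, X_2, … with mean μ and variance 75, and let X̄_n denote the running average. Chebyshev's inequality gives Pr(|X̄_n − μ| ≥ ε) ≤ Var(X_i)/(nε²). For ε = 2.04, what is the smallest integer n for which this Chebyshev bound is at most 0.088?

205

Require 75/(n·2.04²) ≤ 0.088, i.e. n ≥ 75/(0.088·2.04²) = 204.794.
The smallest integer n is 205.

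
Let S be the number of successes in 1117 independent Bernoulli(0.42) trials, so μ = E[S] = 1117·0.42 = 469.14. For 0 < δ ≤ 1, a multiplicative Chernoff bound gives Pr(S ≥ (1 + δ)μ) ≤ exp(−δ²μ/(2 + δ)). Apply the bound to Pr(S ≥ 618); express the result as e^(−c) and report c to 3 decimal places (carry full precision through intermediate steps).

20.383

Write 618 = (1 + δ)μ, so δ = 618/469.14 − 1 = 0.317304…
Then the exponent is δ²μ/(2 + δ) = (618 − μ)² / (μ·(2 + δ)) = 20.383115.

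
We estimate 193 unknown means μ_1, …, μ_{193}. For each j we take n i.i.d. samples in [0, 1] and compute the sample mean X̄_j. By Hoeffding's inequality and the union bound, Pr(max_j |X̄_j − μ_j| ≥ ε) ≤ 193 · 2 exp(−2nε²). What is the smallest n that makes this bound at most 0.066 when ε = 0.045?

2142

Need 2·193·exp(−2nε²) ≤ 0.066, i.e. exp(−2nε²) ≤ 0.066/386.
So 2nε² ≥ ln(386/0.066) = 8.673938.
Hence n ≥ 8.673938/(2·0.045²) = 2141.713.
The smallest integer n is 2142.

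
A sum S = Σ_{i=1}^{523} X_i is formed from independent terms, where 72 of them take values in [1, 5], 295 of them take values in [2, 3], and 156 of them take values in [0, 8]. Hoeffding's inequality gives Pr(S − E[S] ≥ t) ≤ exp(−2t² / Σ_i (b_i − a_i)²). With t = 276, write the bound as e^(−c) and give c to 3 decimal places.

13.328

Σ(b_i − a_i)² = 72·4² + 295·1² + 156·8² = 11431.
c = 2t² / 11431 = 2·276² / 11431 = 13.3280.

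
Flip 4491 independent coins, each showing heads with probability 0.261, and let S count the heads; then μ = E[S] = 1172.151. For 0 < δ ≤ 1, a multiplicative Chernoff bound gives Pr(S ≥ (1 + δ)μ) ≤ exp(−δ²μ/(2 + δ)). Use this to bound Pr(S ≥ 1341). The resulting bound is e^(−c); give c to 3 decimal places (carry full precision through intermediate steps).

11.344

Write 1341 = (1 + δ)μ, so δ = 1341/1172.151 − 1 = 0.1440506…
Then the exponent is δ²μ/(2 + δ) = (1341 − μ)² / (μ·(2 + δ)) = 11.344318.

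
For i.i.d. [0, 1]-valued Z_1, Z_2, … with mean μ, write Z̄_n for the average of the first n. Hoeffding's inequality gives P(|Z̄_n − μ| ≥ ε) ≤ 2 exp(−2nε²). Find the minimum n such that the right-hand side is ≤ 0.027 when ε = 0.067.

Require 2·exp(−2nε²) ≤ 0.027, i.e. 2nε² ≥ ln(2/0.027) = 4.305066.
So n ≥ 4.305066 / (2·0.067²) = 479.513.
The smallest integer n is 480.

480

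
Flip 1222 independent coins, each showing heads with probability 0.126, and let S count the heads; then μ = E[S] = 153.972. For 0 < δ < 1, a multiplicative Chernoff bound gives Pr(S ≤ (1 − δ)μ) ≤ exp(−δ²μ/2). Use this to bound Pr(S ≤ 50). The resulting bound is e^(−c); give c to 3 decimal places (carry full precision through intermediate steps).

35.104

Write 50 = (1 − δ)μ, so δ = 1 − 50/153.972 = 0.6752656…
Then the exponent is δ²μ/2 = (μ − 50)²/(2μ) = 35.104359.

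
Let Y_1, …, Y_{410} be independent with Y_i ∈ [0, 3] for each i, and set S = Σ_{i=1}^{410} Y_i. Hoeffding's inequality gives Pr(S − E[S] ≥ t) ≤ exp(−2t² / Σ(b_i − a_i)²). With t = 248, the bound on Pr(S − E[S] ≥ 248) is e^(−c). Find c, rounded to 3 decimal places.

Σ(b_i − a_i)² = 410·(3)² = 3690.
c = 2t²/3690 = 2·248²/3690 = 33.3355.

33.336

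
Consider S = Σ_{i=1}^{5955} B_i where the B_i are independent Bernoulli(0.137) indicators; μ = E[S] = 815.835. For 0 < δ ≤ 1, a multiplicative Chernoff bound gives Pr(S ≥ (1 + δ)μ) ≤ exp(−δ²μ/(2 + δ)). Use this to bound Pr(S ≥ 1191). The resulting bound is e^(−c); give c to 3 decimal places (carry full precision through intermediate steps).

Write 1191 = (1 + δ)μ, so δ = 1191/815.835 − 1 = 0.459854…
Then the exponent is δ²μ/(2 + δ) = (1191 − μ)² / (μ·(2 + δ)) = 70.134703.

70.135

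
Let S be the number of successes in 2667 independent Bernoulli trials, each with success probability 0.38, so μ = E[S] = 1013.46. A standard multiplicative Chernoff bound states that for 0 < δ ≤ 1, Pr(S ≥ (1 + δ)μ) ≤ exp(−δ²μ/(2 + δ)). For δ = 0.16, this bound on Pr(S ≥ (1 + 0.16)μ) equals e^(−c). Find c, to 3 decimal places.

12.011

c = δ²μ/(2 + δ) = 0.16²·1013.46/(2 + 0.16) = 12.0114.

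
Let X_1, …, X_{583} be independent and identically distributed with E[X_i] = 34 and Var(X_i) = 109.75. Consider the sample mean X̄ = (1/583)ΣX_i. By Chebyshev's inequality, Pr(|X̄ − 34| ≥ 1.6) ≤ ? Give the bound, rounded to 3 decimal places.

0.074

Var(X̄) = Var(X_i)/n = 109.75/583 = 0.18825.
Chebyshev: Pr(|X̄ − 34| ≥ 1.6) ≤ Var(X̄)/(1.6)² = 109.75/(583·1.6²) = 0.0735.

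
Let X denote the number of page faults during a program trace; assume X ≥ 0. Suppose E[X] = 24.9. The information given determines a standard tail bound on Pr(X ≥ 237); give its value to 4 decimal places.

Only the mean of a non-negative variable is known, so Markov's inequality is the applicable tail bound.
Markov's inequality: for a non-negative random variable, Pr(X ≥ a) ≤ E[X]/a.
Here E[X] = 24.9 and a = 237, so the bound is 24.9/237 = 0.1051.

0.1051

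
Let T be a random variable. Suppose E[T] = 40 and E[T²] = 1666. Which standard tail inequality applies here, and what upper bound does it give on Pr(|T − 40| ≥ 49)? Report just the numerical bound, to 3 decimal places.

The first two moments determine the variance, so Chebyshev's inequality is the sharpest standard bound available.
Var(T) = E[T²] − (E[T])² = 1666 − 1600 = 66.
Chebyshev's inequality: Pr(|T − μ| ≥ t) ≤ Var(T)/t² = 66/2401 = 0.0275.

0.027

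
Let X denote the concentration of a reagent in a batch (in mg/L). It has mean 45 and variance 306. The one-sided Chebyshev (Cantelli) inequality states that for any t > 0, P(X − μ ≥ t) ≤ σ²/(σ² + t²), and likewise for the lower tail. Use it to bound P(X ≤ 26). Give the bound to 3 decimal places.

0.459

Here σ² = 306 and t = 19, so σ² + t² = 667.
Cantelli's bound: 306/667 = 0.4588.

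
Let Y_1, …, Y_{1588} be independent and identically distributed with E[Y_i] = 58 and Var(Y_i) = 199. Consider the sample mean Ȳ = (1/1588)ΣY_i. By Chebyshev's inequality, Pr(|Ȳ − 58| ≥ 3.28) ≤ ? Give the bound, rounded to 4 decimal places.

0.0116

Var(Ȳ) = Var(Y_i)/n = 199/1588 = 0.12531.
Chebyshev: Pr(|Ȳ − 58| ≥ 3.28) ≤ Var(Ȳ)/(3.28)² = 199/(1588·3.28²) = 0.0116.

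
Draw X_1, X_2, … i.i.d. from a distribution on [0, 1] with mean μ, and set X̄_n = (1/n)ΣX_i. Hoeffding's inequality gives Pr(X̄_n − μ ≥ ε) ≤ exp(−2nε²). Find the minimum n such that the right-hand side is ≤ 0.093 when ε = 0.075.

Require exp(−2nε²) ≤ 0.093, i.e. 2nε² ≥ ln(1/0.093) = 2.375156.
So n ≥ 2.375156 / (2·0.075²) = 211.125.
The smallest integer n is 212.

212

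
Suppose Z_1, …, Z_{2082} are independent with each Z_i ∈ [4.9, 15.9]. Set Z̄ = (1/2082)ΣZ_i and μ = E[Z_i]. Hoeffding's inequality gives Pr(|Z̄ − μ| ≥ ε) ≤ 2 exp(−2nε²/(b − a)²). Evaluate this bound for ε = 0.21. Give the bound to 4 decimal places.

Exponent: 2nε²/(b − a)² = 2·2082·0.21² / 11² = 1.51762.
Bound = 2·exp(−1.51762) = 0.43846.

0.4385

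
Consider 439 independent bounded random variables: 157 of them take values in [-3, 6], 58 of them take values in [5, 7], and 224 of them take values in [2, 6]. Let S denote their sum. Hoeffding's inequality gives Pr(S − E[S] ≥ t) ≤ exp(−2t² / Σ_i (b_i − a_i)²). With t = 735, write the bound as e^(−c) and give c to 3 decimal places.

Σ(b_i − a_i)² = 157·9² + 58·2² + 224·4² = 16533.
c = 2t² / 16533 = 2·735² / 16533 = 65.3511.

65.351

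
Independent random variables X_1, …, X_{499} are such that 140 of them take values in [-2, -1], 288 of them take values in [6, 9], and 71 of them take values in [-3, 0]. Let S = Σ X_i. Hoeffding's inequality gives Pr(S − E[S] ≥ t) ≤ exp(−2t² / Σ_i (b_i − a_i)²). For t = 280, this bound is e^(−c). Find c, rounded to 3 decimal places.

Σ(b_i − a_i)² = 140·1² + 288·3² + 71·3² = 3371.
c = 2t² / 3371 = 2·280² / 3371 = 46.5144.

46.514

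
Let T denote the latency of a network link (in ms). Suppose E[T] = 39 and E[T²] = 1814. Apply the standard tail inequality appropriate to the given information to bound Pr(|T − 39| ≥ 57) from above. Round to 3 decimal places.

The first two moments determine the variance, so Chebyshev's inequality is the sharpest standard bound available.
Var(T) = E[T²] − (E[T])² = 1814 − 1521 = 293.
Chebyshev's inequality: Pr(|T − μ| ≥ t) ≤ Var(T)/t² = 293/3249 = 0.0902.

0.090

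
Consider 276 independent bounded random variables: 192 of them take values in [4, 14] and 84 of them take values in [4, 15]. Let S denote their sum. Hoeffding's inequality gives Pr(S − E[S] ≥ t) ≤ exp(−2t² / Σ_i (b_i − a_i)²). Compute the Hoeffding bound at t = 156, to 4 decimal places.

0.1906

Σ(b_i − a_i)² = 192·10² + 84·11² = 29364.
Exponent = 2·156² / 29364 = 1.65754.
Bound = exp(−1.65754) = 0.19061.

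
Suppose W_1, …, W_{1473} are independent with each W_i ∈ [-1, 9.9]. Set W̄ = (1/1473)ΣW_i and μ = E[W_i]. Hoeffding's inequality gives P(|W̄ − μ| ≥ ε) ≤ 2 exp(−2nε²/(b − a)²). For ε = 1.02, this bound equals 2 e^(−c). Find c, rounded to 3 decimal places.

25.798

c = 2nε²/(b − a)² = 2·1473·1.02² / 10.9² = 25.7976.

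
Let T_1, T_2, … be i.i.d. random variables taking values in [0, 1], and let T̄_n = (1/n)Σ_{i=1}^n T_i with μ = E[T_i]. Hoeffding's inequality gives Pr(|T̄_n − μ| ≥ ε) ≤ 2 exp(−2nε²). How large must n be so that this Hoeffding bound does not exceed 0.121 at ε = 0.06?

390

Require 2·exp(−2nε²) ≤ 0.121, i.e. 2nε² ≥ ln(2/0.121) = 2.805112.
So n ≥ 2.805112 / (2·0.06²) = 389.599.
The smallest integer n is 390.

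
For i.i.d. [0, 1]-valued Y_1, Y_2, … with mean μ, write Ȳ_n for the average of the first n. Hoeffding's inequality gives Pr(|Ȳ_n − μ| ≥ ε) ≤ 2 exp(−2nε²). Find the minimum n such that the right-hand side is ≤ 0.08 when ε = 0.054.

Require 2·exp(−2nε²) ≤ 0.08, i.e. 2nε² ≥ ln(2/0.08) = 3.218876.
So n ≥ 3.218876 / (2·0.054²) = 551.933.
The smallest integer n is 552.

552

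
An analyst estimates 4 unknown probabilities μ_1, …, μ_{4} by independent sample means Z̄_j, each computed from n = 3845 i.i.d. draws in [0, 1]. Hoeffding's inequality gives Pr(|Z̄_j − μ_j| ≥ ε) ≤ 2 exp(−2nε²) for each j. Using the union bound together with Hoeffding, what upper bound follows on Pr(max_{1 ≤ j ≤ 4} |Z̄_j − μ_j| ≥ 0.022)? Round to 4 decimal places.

Per-experiment Hoeffding bound: 2·exp(−2·3845·0.022²) = 2·exp(−3.72196) = 0.048373.
Union bound over 4 events: 4·0.048373 = 0.19349.

0.1935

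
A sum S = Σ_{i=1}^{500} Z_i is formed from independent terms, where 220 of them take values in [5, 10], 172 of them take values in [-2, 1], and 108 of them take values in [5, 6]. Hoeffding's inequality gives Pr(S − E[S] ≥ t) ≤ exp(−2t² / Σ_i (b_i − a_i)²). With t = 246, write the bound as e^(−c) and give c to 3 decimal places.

Σ(b_i − a_i)² = 220·5² + 172·3² + 108·1² = 7156.
c = 2t² / 7156 = 2·246² / 7156 = 16.9134.

16.913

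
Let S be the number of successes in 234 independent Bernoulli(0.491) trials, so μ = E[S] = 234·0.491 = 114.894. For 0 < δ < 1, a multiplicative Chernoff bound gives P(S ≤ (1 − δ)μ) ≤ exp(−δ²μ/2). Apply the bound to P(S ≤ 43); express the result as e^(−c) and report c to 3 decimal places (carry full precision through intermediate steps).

Write 43 = (1 − δ)μ, so δ = 1 − 43/114.894 = 0.625742…
Then the exponent is δ²μ/2 = (μ − 43)²/(2μ) = 22.493547.

22.494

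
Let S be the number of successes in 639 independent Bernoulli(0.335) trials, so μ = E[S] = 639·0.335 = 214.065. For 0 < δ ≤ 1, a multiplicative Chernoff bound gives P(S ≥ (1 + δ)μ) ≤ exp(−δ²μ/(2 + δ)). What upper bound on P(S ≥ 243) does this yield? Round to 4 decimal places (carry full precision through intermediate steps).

Write 243 = (1 + δ)μ, so δ = 243/214.065 − 1 = 0.1351692…
Then the exponent is δ²μ/(2 + δ) = (243 − μ)² / (μ·(2 + δ)) = 1.831762.
Bound = exp(−1.831762) = 0.16013.

0.1601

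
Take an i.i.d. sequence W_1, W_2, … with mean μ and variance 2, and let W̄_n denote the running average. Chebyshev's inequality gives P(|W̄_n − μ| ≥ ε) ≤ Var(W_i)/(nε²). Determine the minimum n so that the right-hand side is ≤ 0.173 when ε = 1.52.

6

Require 2/(n·1.52²) ≤ 0.173, i.e. n ≥ 2/(0.173·1.52²) = 5.004.
The smallest integer n is 6.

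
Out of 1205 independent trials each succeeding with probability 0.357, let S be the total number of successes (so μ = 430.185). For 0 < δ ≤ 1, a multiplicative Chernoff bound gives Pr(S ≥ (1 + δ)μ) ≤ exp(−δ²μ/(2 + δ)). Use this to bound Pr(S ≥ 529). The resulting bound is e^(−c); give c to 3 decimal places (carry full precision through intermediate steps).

Write 529 = (1 + δ)μ, so δ = 529/430.185 − 1 = 0.2297035…
Then the exponent is δ²μ/(2 + δ) = (529 − μ)² / (μ·(2 + δ)) = 10.179897.

10.180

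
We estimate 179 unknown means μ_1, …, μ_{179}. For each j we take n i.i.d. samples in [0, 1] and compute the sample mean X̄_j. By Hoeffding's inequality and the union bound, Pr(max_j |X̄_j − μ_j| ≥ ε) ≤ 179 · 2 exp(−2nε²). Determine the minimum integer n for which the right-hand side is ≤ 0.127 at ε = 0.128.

243

Need 2·179·exp(−2nε²) ≤ 0.127, i.e. exp(−2nε²) ≤ 0.127/358.
So 2nε² ≥ ln(358/0.127) = 7.944101.
Hence n ≥ 7.944101/(2·0.128²) = 242.435.
The smallest integer n is 243.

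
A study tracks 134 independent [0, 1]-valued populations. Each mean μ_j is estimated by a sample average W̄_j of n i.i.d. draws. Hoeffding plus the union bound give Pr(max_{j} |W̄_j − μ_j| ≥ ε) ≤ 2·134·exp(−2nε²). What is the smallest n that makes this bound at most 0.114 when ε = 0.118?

279

Need 2·134·exp(−2nε²) ≤ 0.114, i.e. exp(−2nε²) ≤ 0.114/268.
So 2nε² ≥ ln(268/0.114) = 7.762544.
Hence n ≥ 7.762544/(2·0.118²) = 278.747.
The smallest integer n is 279.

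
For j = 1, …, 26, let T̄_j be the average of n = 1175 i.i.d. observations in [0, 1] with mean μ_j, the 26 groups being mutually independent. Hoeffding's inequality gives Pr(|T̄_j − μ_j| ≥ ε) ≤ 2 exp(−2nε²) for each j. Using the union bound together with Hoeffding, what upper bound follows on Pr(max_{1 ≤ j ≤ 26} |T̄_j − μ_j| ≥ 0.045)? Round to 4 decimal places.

0.4460

Per-experiment Hoeffding bound: 2·exp(−2·1175·0.045²) = 2·exp(−4.75875) = 0.017153.
Union bound over 26 events: 26·0.017153 = 0.44597.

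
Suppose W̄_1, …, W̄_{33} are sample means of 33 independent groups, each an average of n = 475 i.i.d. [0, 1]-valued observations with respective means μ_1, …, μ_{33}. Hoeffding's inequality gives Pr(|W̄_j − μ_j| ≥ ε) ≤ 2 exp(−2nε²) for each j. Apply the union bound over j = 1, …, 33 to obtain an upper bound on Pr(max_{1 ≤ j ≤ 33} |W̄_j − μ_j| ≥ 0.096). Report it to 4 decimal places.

Per-experiment Hoeffding bound: 2·exp(−2·475·0.096²) = 2·exp(−8.75520) = 0.00031528.
Union bound over 33 events: 33·0.00031528 = 0.01040.

0.0104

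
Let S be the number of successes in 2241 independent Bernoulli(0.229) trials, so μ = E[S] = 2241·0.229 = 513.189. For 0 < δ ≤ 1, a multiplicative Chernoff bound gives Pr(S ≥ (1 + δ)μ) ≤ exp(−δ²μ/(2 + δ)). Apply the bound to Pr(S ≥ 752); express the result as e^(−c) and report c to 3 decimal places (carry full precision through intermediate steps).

Write 752 = (1 + δ)μ, so δ = 752/513.189 − 1 = 0.4653471…
Then the exponent is δ²μ/(2 + δ) = (752 − μ)² / (μ·(2 + δ)) = 45.076818.

45.077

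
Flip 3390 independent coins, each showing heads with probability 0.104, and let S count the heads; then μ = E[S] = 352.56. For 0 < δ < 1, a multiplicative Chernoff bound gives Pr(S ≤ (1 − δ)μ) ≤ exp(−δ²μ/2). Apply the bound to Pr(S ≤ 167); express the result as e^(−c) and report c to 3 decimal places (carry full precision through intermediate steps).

48.832

Write 167 = (1 − δ)μ, so δ = 1 − 167/352.56 = 0.5263218…
Then the exponent is δ²μ/2 = (μ − 167)²/(2μ) = 48.832133.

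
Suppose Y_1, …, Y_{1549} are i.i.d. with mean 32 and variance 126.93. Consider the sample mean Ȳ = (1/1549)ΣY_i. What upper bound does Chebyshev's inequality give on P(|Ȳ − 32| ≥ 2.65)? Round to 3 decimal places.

0.012

Var(Ȳ) = Var(Y_i)/n = 126.93/1549 = 0.081943.
Chebyshev: P(|Ȳ − 32| ≥ 2.65) ≤ Var(Ȳ)/(2.65)² = 126.93/(1549·2.65²) = 0.0117.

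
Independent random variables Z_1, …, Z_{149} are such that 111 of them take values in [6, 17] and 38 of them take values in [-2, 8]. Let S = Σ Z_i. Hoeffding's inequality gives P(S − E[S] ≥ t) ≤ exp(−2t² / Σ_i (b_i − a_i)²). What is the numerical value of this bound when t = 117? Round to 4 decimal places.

Σ(b_i − a_i)² = 111·11² + 38·10² = 17231.
Exponent = 2·117² / 17231 = 1.58888.
Bound = exp(−1.58888) = 0.20415.

0.2042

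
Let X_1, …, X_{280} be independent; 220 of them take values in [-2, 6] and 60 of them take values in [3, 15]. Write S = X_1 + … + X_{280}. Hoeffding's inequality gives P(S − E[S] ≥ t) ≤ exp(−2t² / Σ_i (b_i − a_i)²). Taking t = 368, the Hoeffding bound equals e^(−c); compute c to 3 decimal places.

11.921

Σ(b_i − a_i)² = 220·8² + 60·12² = 22720.
c = 2t² / 22720 = 2·368² / 22720 = 11.9211.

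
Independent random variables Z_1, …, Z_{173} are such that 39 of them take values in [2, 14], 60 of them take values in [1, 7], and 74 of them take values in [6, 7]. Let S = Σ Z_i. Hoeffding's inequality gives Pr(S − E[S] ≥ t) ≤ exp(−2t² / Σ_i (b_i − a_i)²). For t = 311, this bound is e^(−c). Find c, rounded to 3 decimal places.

Σ(b_i − a_i)² = 39·12² + 60·6² + 74·1² = 7850.
c = 2t² / 7850 = 2·311² / 7850 = 24.6423.

24.642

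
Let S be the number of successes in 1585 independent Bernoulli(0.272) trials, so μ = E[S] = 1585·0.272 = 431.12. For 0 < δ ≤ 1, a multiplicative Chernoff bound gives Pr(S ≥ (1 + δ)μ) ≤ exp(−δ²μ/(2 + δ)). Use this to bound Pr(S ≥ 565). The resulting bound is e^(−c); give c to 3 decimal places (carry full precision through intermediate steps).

17.994

Write 565 = (1 + δ)μ, so δ = 565/431.12 − 1 = 0.31054…
Then the exponent is δ²μ/(2 + δ) = (565 − μ)² / (μ·(2 + δ)) = 17.993670.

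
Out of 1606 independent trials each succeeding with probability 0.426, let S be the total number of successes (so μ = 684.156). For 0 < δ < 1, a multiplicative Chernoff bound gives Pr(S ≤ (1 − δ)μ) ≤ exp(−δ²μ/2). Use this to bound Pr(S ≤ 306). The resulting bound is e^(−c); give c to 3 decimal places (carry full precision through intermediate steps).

104.510

Write 306 = (1 − δ)μ, so δ = 1 − 306/684.156 = 0.5527336…
Then the exponent is δ²μ/2 = (μ − 306)²/(2μ) = 104.509761.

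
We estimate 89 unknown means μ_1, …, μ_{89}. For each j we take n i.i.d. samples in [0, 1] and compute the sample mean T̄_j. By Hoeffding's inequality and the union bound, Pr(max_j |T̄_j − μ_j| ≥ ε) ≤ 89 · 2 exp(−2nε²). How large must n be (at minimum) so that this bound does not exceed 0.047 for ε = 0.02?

10300

Need 2·89·exp(−2nε²) ≤ 0.047, i.e. exp(−2nε²) ≤ 0.047/178.
So 2nε² ≥ ln(178/0.047) = 8.239391.
Hence n ≥ 8.239391/(2·0.02²) = 10299.239.
The smallest integer n is 10300.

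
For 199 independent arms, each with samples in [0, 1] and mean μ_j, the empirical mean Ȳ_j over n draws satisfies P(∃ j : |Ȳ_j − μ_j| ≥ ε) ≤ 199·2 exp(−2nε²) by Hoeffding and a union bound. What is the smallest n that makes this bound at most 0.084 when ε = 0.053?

Need 2·199·exp(−2nε²) ≤ 0.084, i.e. exp(−2nε²) ≤ 0.084/398.
So 2nε² ≥ ln(398/0.084) = 8.463390.
Hence n ≥ 8.463390/(2·0.053²) = 1506.477.
The smallest integer n is 1507.

1507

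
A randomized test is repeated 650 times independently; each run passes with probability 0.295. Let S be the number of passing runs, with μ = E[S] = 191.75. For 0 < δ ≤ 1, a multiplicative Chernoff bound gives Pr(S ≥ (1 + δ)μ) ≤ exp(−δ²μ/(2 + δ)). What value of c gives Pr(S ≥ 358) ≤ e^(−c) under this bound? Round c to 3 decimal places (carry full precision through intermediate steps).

50.276

Write 358 = (1 + δ)μ, so δ = 358/191.75 − 1 = 0.8670143…
Then the exponent is δ²μ/(2 + δ) = (358 − μ)² / (μ·(2 + δ)) = 50.275693.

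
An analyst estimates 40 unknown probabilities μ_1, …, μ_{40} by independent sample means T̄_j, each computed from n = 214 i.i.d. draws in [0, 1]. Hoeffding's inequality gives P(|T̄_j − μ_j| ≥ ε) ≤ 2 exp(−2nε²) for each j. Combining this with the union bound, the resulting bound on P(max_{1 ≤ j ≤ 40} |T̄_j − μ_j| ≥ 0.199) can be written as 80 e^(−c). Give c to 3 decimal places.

16.949

Union bound over the 40 events: P(max_{1 ≤ j ≤ 40} |T̄_j − μ_j| ≥ 0.199) ≤ 40·2·exp(−2nε²) = 80 exp(−2·214·0.199²).
So c = 2·214·0.199² = 16.9492.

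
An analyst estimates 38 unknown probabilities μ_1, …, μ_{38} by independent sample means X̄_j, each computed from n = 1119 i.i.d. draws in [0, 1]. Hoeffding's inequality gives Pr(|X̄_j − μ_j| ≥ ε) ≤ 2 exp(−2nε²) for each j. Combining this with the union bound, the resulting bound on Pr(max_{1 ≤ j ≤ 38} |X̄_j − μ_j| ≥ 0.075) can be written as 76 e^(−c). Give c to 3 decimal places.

12.589

Union bound over the 38 events: Pr(max_{1 ≤ j ≤ 38} |X̄_j − μ_j| ≥ 0.075) ≤ 38·2·exp(−2nε²) = 76 exp(−2·1119·0.075²).
So c = 2·1119·0.075² = 12.5887.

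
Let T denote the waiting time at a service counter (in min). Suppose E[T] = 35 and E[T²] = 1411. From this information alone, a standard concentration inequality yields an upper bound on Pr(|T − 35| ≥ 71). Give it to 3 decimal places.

The first two moments determine the variance, so Chebyshev's inequality is the sharpest standard bound available.
Var(T) = E[T²] − (E[T])² = 1411 − 1225 = 186.
Chebyshev's inequality: Pr(|T − μ| ≥ t) ≤ Var(T)/t² = 186/5041 = 0.0369.

0.037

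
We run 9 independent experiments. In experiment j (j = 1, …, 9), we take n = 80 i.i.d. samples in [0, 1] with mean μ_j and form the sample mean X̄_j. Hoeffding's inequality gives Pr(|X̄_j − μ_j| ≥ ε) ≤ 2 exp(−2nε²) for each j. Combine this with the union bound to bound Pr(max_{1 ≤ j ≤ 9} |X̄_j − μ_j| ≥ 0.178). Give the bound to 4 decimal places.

Per-experiment Hoeffding bound: 2·exp(−2·80·0.178²) = 2·exp(−5.06944) = 0.012572.
Union bound over 9 events: 9·0.012572 = 0.11315.

0.1131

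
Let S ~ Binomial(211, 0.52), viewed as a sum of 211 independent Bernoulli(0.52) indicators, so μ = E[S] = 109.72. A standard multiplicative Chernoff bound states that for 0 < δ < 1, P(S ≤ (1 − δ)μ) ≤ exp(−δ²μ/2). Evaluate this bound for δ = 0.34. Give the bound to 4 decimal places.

0.0018

Exponent = δ²μ/2 = 0.34²·109.72/2 = 6.3418.
Bound = exp(−6.3418) = 0.00176.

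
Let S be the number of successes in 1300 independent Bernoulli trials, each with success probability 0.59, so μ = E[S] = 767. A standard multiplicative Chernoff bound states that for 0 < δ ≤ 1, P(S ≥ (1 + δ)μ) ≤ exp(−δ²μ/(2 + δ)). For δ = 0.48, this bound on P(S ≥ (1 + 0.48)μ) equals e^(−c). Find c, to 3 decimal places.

71.257

c = δ²μ/(2 + δ) = 0.48²·767/(2 + 0.48) = 71.2568.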